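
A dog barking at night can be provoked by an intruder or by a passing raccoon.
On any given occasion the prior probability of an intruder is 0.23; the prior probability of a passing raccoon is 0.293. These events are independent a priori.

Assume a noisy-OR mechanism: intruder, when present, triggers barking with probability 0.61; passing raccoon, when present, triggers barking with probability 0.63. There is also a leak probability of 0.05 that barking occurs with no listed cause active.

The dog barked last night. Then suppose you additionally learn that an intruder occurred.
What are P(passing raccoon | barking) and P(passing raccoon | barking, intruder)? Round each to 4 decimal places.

P(passing raccoon | barking) ≈ 0.6121; P(passing raccoon | barking, intruder) ≈ 0.3623

Under noisy-OR, P(barking | causes) = 1 − (1−0.05)·∏(1−qᵢ) over the active causes.
For the numerator, keep only passing raccoon=true terms: 0.146308 + 0.058152 = 0.204460
Denominator P(barking): 0.05·0.77·0.707 + 0.6485·0.77·0.293 + 0.6295·0.23·0.707 + 0.862915·0.23·0.293 = 0.334043
P(passing raccoon | barking) = 0.204460/0.334043 ≈ 0.6121

With the extra evidence:
Numerator (weight on configurations with passing raccoon): 0.862915*0.293 = 0.252834
Normalizer over all consistent configurations: 0.6295*0.707 + 0.862915*0.293 = 0.697890
Posterior = 0.252834 / 0.697890 ≈ 0.3623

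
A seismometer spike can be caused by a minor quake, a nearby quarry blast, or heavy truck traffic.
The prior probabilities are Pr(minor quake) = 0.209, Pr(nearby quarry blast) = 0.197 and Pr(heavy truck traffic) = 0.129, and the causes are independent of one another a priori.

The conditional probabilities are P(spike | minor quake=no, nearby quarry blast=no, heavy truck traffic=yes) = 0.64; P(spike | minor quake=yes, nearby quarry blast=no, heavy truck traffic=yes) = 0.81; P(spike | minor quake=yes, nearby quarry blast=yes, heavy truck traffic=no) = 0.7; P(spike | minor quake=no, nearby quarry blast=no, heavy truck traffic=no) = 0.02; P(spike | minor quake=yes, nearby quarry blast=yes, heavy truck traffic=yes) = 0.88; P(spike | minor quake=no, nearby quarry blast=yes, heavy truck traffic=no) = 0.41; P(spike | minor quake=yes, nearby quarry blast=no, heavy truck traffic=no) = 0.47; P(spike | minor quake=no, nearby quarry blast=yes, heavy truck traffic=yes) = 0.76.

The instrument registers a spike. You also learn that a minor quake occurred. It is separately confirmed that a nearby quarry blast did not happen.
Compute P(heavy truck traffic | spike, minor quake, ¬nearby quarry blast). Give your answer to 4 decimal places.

Enumerate both values of heavy truck traffic and weight by the priors:
  P(spike | minor quake, ¬nearby quarry blast) = 0.47*0.871 + 0.81*0.129
        = 0.409370 + 0.104490 = 0.513860
The terms with heavy truck traffic present sum to 0.104490, so
  P(heavy truck traffic | spike, minor quake, ¬nearby quarry blast) = 0.104490 / 0.513860 ≈ 0.2033

P(heavy truck traffic | spike, minor quake, ¬nearby quarry blast) ≈ 0.2033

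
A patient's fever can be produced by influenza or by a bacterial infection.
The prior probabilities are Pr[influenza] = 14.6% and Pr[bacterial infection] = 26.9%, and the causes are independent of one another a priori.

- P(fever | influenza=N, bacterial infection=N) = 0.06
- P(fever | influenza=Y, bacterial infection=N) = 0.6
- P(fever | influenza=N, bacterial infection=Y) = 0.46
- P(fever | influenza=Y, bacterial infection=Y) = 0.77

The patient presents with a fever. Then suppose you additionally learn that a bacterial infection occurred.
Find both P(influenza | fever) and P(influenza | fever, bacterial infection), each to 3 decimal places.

By total probability over the 4 (influenza, bacterial infection) configurations:
  P(fever) = 0.06×0.854×0.731 + 0.46×0.854×0.269 + 0.6×0.146×0.731 + 0.77×0.146×0.269
        = 0.037456 + 0.105674 + 0.064036 + 0.030241 = 0.237407
Configurations with influenza contribute 0.094277, so
  P(influenza | fever) = 0.094277 / 0.237407 ≈ 0.397

Now also conditioning on bacterial infection=true:
Numerator (weight on configurations with influenza): 0.77·0.146 = 0.112420
Normalizer over all consistent configurations: 0.46·0.854 + 0.77·0.146 = 0.505260
Posterior = 0.112420 / 0.505260 ≈ 0.222

P(influenza | fever) ≈ 0.397; P(influenza | fever, bacterial infection) ≈ 0.222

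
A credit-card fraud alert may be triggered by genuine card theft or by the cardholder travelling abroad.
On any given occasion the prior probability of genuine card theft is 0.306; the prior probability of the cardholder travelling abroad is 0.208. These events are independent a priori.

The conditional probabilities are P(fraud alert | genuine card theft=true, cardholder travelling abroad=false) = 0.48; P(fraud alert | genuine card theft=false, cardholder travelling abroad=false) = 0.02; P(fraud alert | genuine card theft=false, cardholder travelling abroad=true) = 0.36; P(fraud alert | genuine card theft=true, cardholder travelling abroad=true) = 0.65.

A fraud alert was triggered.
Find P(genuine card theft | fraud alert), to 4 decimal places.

P(genuine card theft | fraud alert) ≈ 0.7147

Weight on genuine card theft=true, given the evidence: 0.116329 + 0.041371 = 0.157700
Denominator P(fraud alert): 0.02*0.694*0.792 + 0.36*0.694*0.208 + 0.48*0.306*0.792 + 0.65*0.306*0.208 = 0.220660
P(genuine card theft | fraud alert) = 0.157700/0.220660 ≈ 0.7147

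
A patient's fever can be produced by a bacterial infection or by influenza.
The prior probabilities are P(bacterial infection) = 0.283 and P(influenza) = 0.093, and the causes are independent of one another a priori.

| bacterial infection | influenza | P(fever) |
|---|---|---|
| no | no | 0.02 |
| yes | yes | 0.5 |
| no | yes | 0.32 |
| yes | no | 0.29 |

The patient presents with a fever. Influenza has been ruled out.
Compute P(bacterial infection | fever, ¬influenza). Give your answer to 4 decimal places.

P(bacterial infection | fever, ¬influenza) ≈ 0.8513

Numerator (weight on configurations with bacterial infection): 0.29·0.283 = 0.082070
Denominator P(fever | ¬influenza): 0.02·0.717 + 0.29·0.283 = 0.096410
P(bacterial infection | fever, ¬influenza) = 0.082070/0.096410 ≈ 0.8513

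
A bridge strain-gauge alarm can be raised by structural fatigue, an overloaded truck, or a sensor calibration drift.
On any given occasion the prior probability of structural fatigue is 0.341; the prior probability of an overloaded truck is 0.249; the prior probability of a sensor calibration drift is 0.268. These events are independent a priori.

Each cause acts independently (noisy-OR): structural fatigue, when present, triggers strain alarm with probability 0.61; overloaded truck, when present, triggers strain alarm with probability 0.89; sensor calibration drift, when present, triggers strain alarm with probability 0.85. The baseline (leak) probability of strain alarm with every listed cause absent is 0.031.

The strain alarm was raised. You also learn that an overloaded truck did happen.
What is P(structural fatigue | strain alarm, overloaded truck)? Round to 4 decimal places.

Under noisy-OR, P(strain alarm | causes) = 1 − (1−0.031)·∏(1−qᵢ) over the active causes.
Enumerate the 4 (structural fatigue, sensor calibration drift) configurations and weight by the priors:
  P(strain alarm | overloaded truck) = 0.89341·0.659·0.732 + 0.984012·0.659·0.268 + 0.95843·0.341·0.732 + 0.993764·0.341·0.268
        = 0.430970 + 0.173788 + 0.239236 + 0.090818 = 0.934812
Keeping only the structural fatigue-present terms gives 0.330054, so
  P(structural fatigue | strain alarm, overloaded truck) = 0.330054 / 0.934812 ≈ 0.3531

P(structural fatigue | strain alarm, overloaded truck) ≈ 0.3531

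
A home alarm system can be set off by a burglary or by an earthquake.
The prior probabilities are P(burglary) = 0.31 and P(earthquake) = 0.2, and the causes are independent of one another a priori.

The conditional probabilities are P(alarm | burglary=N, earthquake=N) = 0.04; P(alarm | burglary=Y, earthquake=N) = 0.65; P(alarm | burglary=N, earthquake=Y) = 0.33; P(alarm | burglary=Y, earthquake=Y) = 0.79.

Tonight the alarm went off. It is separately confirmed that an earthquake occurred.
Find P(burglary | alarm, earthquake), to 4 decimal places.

P(burglary | alarm, earthquake) ≈ 0.5182

Sum P(alarm|·) weighted by the priors over both values of burglary:
  P(alarm | earthquake) = 0.33·0.69 + 0.79·0.31
        = 0.227700 + 0.244900 = 0.472600
Configurations with burglary contribute 0.244900, so
  P(burglary | alarm, earthquake) = 0.244900 / 0.472600 ≈ 0.5182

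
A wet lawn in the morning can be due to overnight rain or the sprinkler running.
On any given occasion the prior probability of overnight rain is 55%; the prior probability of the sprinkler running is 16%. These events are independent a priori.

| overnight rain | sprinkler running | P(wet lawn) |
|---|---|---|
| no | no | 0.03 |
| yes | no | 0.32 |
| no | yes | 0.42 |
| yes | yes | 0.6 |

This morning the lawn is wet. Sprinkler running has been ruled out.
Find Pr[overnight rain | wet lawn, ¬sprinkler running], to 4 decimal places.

Enumerate both values of overnight rain and weight by the priors:
  P(wet lawn | ¬sprinkler running) = 0.03×0.45 + 0.32×0.55
        = 0.013500 + 0.176000 = 0.189500
Keeping only the overnight rain-present terms gives 0.176000, so
  P(overnight rain | wet lawn, ¬sprinkler running) = 0.176000 / 0.189500 ≈ 0.9288

Pr[overnight rain | wet lawn, ¬sprinkler running] ≈ 0.9288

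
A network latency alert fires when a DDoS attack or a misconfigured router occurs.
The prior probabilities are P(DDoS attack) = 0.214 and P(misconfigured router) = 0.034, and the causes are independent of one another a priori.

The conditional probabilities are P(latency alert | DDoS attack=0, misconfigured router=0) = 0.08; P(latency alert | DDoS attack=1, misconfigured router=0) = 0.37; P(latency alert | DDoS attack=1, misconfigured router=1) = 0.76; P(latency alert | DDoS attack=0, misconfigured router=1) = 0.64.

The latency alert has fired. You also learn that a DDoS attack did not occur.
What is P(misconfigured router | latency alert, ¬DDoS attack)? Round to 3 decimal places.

For the numerator, keep only misconfigured router=true terms: 0.64·0.034 = 0.021760
The normalizing constant is 0.08·0.966 + 0.64·0.034 = 0.099040
P(misconfigured router | latency alert, ¬DDoS attack) = 0.021760/0.099040 ≈ 0.220

P(misconfigured router | latency alert, ¬DDoS attack) ≈ 0.220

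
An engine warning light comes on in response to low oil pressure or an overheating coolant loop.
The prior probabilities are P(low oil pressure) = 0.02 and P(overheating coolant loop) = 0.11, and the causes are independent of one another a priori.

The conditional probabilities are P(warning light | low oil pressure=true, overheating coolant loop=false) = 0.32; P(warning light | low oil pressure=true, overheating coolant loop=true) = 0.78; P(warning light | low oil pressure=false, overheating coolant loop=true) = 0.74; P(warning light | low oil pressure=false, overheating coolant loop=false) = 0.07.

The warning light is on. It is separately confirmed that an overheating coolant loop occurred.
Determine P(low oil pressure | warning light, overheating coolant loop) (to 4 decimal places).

Numerator (weight on configurations with low oil pressure): 0.78×0.02 = 0.015600
Normalizer over all consistent configurations: 0.74×0.98 + 0.78×0.02 = 0.740800
Posterior = 0.015600 / 0.740800 ≈ 0.0211

P(low oil pressure | warning light, overheating coolant loop) ≈ 0.0211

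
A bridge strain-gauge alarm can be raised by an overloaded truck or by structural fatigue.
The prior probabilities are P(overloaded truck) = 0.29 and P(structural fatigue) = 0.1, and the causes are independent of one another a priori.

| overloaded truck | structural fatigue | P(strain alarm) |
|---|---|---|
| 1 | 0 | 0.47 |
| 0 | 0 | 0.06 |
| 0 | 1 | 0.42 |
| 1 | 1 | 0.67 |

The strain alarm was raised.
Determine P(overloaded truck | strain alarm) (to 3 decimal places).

P(overloaded truck | strain alarm) ≈ 0.676

Sum P(strain alarm|·) weighted by the priors over the 4 (overloaded truck, structural fatigue) configurations:
  P(strain alarm) = 0.06*0.71*0.9 + 0.42*0.71*0.1 + 0.47*0.29*0.9 + 0.67*0.29*0.1
        = 0.038340 + 0.029820 + 0.122670 + 0.019430 = 0.210260
Configurations with overloaded truck contribute 0.142100, so
  P(overloaded truck | strain alarm) = 0.142100 / 0.210260 ≈ 0.676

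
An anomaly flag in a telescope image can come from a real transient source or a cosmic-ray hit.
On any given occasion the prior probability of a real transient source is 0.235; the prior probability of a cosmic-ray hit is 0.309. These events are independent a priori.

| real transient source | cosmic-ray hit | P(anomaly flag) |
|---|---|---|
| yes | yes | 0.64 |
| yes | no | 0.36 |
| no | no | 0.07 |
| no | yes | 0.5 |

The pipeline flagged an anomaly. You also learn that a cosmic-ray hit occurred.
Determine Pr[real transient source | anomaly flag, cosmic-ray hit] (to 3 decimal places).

Enumerate both values of real transient source and weight by the priors:
  P(anomaly flag | cosmic-ray hit) = 0.5×0.765 + 0.64×0.235
        = 0.382500 + 0.150400 = 0.532900
Keeping only the real transient source-present terms gives 0.150400, so
  P(real transient source | anomaly flag, cosmic-ray hit) = 0.150400 / 0.532900 ≈ 0.282

Pr[real transient source | anomaly flag, cosmic-ray hit] ≈ 0.282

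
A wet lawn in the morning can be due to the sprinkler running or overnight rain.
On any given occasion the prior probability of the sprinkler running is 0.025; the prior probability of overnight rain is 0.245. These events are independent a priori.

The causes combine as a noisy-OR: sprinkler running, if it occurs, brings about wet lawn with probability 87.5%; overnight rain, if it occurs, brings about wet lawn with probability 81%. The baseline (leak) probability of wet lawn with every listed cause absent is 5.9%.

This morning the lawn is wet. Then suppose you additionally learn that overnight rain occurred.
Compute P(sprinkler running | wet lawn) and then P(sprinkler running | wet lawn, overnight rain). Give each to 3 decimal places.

Under noisy-OR, P(wet lawn | causes) = 1 − (1−0.059)·∏(1−qᵢ) over the active causes.
Sum P(wet lawn|·) weighted by the priors over the 4 (sprinkler running, overnight rain) configurations:
  P(wet lawn) = 0.059·0.975·0.755 + 0.82121·0.975·0.245 + 0.882375·0.025·0.755 + 0.977651·0.025·0.245
        = 0.043431 + 0.196167 + 0.016655 + 0.005988 = 0.262241
Configurations with sprinkler running contribute 0.022643, so
  P(sprinkler running | wet lawn) = 0.022643 / 0.262241 ≈ 0.086

Now also conditioning on overnight rain=true:
Numerator (weight on configurations with sprinkler running): 0.977651×0.025 = 0.024441
The normalizing constant is 0.82121×0.975 + 0.977651×0.025 = 0.825121
P(sprinkler running | wet lawn, overnight rain) = 0.024441/0.825121 ≈ 0.030
This is intercausal reasoning (explaining away): once overnight rain accounts for the wet lawn, sprinkler running becomes less likely.

P(sprinkler running | wet lawn) ≈ 0.086; P(sprinkler running | wet lawn, overnight rain) ≈ 0.030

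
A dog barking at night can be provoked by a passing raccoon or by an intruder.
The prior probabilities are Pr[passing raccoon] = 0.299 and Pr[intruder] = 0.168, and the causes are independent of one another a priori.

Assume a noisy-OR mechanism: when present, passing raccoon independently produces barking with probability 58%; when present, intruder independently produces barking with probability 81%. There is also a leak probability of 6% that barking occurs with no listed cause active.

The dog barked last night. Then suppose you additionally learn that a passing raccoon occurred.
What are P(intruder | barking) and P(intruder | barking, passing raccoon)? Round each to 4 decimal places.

P(intruder | barking) ≈ 0.4356; P(intruder | barking, passing raccoon) ≈ 0.2358

Under noisy-OR, P(barking | causes) = 1 − (1−0.06)·∏(1−qᵢ) over the active causes.
P(barking) = 0.06·0.701·0.832 + 0.8214·0.701·0.168 + 0.6052·0.299·0.832 + 0.924988·0.299·0.168 = 0.034994 + 0.096735 + 0.150554 + 0.046464 = 0.328747
Restricting to configurations with intruder present: 0.096735 + 0.046464 = 0.143199.
P(intruder | barking) = 0.143199 / 0.328747 ≈ 0.4356

Now condition on the additional information:
For the numerator, keep only intruder=true terms: 0.924988×0.168 = 0.155398
Normalizer over all consistent configurations: 0.6052×0.832 + 0.924988×0.168 = 0.658924
P(intruder | barking, passing raccoon) = 0.155398/0.658924 ≈ 0.2358
Conditioning on passing raccoon lowers the posterior on intruder: the classic explaining-away effect in a common-effect structure.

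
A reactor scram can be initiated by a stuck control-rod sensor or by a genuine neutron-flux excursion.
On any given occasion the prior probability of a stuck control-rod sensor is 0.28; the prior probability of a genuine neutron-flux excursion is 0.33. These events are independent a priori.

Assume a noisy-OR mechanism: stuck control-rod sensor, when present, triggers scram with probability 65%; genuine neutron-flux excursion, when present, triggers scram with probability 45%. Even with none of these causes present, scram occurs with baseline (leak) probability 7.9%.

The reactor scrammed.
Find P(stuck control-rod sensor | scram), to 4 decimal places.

Under noisy-OR, P(scram | causes) = 1 − (1−0.079)·∏(1−qᵢ) over the active causes.
P(scram) = 0.079·0.72·0.67 + 0.49345·0.72·0.33 + 0.67765·0.28·0.67 + 0.822708·0.28·0.33 = 0.038110 + 0.117244 + 0.127127 + 0.076018 = 0.358499
Restricting to configurations with stuck control-rod sensor present: 0.127127 + 0.076018 = 0.203145.
So P(stuck control-rod sensor | scram) = 0.203145/0.358499 ≈ 0.5667.

P(stuck control-rod sensor | scram) ≈ 0.5667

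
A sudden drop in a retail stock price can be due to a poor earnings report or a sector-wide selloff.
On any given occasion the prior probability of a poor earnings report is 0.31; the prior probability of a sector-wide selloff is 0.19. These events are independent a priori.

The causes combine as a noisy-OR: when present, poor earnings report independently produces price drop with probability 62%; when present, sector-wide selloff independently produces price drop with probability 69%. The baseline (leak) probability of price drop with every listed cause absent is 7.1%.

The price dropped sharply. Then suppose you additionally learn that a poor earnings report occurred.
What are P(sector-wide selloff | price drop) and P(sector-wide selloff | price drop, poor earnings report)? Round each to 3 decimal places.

Under noisy-OR, P(price drop | causes) = 1 − (1−0.071)·∏(1−qᵢ) over the active causes.
P(price drop) = 0.071×0.69×0.81 + 0.71201×0.69×0.19 + 0.64698×0.31×0.81 + 0.890564×0.31×0.19 = 0.039682 + 0.093345 + 0.162457 + 0.052454 = 0.347938
The sector-wide selloff-present share is 0.093345 + 0.052454 = 0.145799.
So P(sector-wide selloff | price drop) = 0.145799/0.347938 ≈ 0.419.

Now also conditioning on poor earnings report=true:
Numerator (weight on configurations with sector-wide selloff): 0.890564·0.19 = 0.169207
Normalizer over all consistent configurations: 0.64698·0.81 + 0.890564·0.19 = 0.693261
P(sector-wide selloff | price drop, poor earnings report) = 0.169207/0.693261 ≈ 0.244
The drop from 0.419 to 0.244 is the explaining-away (discounting) effect.

P(sector-wide selloff | price drop) ≈ 0.419; P(sector-wide selloff | price drop, poor earnings report) ≈ 0.244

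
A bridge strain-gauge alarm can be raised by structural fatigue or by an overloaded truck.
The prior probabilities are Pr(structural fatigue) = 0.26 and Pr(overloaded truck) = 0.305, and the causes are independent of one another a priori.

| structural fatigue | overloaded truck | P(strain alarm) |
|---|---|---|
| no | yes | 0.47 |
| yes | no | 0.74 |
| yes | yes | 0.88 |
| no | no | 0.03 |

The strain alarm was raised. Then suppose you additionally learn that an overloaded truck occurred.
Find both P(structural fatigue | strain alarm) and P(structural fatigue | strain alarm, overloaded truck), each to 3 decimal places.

P(structural fatigue | strain alarm) ≈ 0.626; P(structural fatigue | strain alarm, overloaded truck) ≈ 0.397

P(strain alarm) = 0.03*0.74*0.695 + 0.47*0.74*0.305 + 0.74*0.26*0.695 + 0.88*0.26*0.305 = 0.015429 + 0.106079 + 0.133718 + 0.069784 = 0.325010
Restricting to configurations with structural fatigue present: 0.133718 + 0.069784 = 0.203502.
P(structural fatigue | strain alarm) = 0.203502 / 0.325010 ≈ 0.626

Now also conditioning on overloaded truck=true:
Numerator (weight on configurations with structural fatigue): 0.88·0.26 = 0.228800
The normalizing constant is 0.47·0.74 + 0.88·0.26 = 0.576600
P(structural fatigue | strain alarm, overloaded truck) = 0.228800/0.576600 ≈ 0.397
The drop from 0.626 to 0.397 is the explaining-away (discounting) effect.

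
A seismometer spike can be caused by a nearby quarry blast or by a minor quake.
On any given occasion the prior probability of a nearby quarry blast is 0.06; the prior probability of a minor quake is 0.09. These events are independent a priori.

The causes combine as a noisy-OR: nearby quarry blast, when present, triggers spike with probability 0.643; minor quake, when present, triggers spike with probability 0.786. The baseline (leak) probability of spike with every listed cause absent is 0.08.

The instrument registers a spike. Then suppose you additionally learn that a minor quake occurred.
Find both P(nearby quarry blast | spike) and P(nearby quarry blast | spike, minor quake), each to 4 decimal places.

Under noisy-OR, P(spike | causes) = 1 − (1−0.08)·∏(1−qᵢ) over the active causes.
P(spike) = 0.08·0.94·0.91 + 0.80312·0.94·0.09 + 0.67156·0.06·0.91 + 0.929714·0.06·0.09 = 0.068432 + 0.067944 + 0.036667 + 0.005020 = 0.178063
Of this, 0.041687 comes from 0.036667 + 0.005020 (the nearby quarry blast=true cases).
So P(nearby quarry blast | spike) = 0.041687/0.178063 ≈ 0.2341.

With the extra evidence:
Sum P(spike|·) weighted by the priors over both values of nearby quarry blast:
  P(spike | minor quake) = 0.80312·0.94 + 0.929714·0.06
        = 0.754933 + 0.055783 = 0.810716
Configurations with nearby quarry blast contribute 0.055783, so
  P(nearby quarry blast | spike, minor quake) = 0.055783 / 0.810716 ≈ 0.0688

P(nearby quarry blast | spike) ≈ 0.2341; P(nearby quarry blast | spike, minor quake) ≈ 0.0688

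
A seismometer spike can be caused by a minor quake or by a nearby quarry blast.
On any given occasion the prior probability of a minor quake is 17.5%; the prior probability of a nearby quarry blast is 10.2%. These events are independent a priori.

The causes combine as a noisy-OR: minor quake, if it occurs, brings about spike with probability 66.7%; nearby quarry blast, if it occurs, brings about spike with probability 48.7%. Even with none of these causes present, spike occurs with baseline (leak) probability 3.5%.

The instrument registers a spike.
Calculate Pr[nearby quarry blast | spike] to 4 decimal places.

Under noisy-OR, P(spike | causes) = 1 − (1−0.035)·∏(1−qᵢ) over the active causes.
Weight on nearby quarry blast=true, given the evidence: 0.042492 + 0.014907 = 0.057399
The normalizing constant is 0.035*0.825*0.898 + 0.504955*0.825*0.102 + 0.678655*0.175*0.898 + 0.83515*0.175*0.102 = 0.189980
Posterior = 0.057399 / 0.189980 ≈ 0.3021

Pr[nearby quarry blast | spike] ≈ 0.3021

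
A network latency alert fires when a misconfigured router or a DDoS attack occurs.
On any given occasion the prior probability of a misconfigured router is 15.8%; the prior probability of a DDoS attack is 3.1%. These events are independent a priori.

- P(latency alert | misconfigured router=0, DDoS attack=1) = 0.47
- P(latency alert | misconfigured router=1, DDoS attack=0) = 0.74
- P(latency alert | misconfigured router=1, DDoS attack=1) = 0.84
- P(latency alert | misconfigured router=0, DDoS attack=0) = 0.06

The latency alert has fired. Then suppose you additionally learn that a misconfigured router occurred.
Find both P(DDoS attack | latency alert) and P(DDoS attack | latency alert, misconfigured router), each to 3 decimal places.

P(DDoS attack | latency alert) ≈ 0.092; P(DDoS attack | latency alert, misconfigured router) ≈ 0.035

P(latency alert) = 0.06×0.842×0.969 + 0.47×0.842×0.031 + 0.74×0.158×0.969 + 0.84×0.158×0.031 = 0.048954 + 0.012268 + 0.113295 + 0.004114 = 0.178631
The DDoS attack-present share is 0.012268 + 0.004114 = 0.016382.
So P(DDoS attack | latency alert) = 0.016382/0.178631 ≈ 0.092.

Now also conditioning on misconfigured router=true:
P(latency alert | misconfigured router) = 0.74·0.969 + 0.84·0.031 = 0.717060 + 0.026040 = 0.743100
Restricting to configurations with DDoS attack present: 0.84·0.031 = 0.026040.
Hence the posterior is 0.026040/0.743100 ≈ 0.035.
Conditioning on misconfigured router lowers the posterior on DDoS attack: the classic explaining-away effect in a common-effect structure.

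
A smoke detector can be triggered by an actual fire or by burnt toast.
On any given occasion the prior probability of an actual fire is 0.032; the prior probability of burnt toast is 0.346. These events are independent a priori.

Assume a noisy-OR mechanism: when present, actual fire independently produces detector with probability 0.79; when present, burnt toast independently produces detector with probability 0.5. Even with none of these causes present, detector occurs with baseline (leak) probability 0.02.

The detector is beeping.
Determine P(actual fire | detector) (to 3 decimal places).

Under noisy-OR, P(detector | causes) = 1 − (1−0.02)·∏(1−qᵢ) over the active causes.
P(detector) = 0.02*0.968*0.654 + 0.51*0.968*0.346 + 0.7942*0.032*0.654 + 0.8971*0.032*0.346 = 0.012661 + 0.170813 + 0.016621 + 0.009933 = 0.210028
The actual fire-present share is 0.016621 + 0.009933 = 0.026554.
P(actual fire | detector) = 0.026554 / 0.210028 ≈ 0.126

P(actual fire | detector) ≈ 0.126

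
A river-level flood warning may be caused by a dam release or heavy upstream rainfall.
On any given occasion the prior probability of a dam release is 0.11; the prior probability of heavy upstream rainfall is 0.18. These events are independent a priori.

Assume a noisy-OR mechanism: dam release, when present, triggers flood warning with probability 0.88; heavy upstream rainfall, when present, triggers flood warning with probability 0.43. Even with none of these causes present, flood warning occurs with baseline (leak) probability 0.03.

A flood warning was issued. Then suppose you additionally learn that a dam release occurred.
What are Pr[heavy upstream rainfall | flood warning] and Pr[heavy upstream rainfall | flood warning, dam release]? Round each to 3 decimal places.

Pr[heavy upstream rainfall | flood warning] ≈ 0.470; Pr[heavy upstream rainfall | flood warning, dam release] ≈ 0.188

Under noisy-OR, P(flood warning | causes) = 1 − (1−0.03)·∏(1−qᵢ) over the active causes.
P(flood warning) = 0.03·0.89·0.82 + 0.4471·0.89·0.18 + 0.8836·0.11·0.82 + 0.933652·0.11·0.18 = 0.021894 + 0.071625 + 0.079701 + 0.018486 = 0.191706
The heavy upstream rainfall-present share is 0.071625 + 0.018486 = 0.090111.
Hence the posterior is 0.090111/0.191706 ≈ 0.470.

Now condition on the additional information:
For the numerator, keep only heavy upstream rainfall=true terms: 0.933652*0.18 = 0.168057
Normalizer over all consistent configurations: 0.8836*0.82 + 0.933652*0.18 = 0.892609
P(heavy upstream rainfall | flood warning, dam release) = 0.168057/0.892609 ≈ 0.188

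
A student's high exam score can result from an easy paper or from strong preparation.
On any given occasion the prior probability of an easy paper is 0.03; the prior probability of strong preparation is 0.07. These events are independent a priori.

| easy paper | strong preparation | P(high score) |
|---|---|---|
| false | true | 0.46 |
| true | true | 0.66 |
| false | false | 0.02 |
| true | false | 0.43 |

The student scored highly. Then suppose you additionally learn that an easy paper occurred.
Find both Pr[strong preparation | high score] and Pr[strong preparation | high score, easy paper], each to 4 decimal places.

P(high score) = 0.02×0.97×0.93 + 0.46×0.97×0.07 + 0.43×0.03×0.93 + 0.66×0.03×0.07 = 0.018042 + 0.031234 + 0.011997 + 0.001386 = 0.062659
The strong preparation-present share is 0.031234 + 0.001386 = 0.032620.
P(strong preparation | high score) = 0.032620 / 0.062659 ≈ 0.5206

Now condition on the additional information:
P(high score | easy paper) = 0.43*0.93 + 0.66*0.07 = 0.399900 + 0.046200 = 0.446100
Of this, 0.046200 comes from 0.66*0.07 (the strong preparation=true cases).
P(strong preparation | high score, easy paper) = 0.046200 / 0.446100 ≈ 0.1036

Pr[strong preparation | high score] ≈ 0.5206; Pr[strong preparation | high score, easy paper] ≈ 0.1036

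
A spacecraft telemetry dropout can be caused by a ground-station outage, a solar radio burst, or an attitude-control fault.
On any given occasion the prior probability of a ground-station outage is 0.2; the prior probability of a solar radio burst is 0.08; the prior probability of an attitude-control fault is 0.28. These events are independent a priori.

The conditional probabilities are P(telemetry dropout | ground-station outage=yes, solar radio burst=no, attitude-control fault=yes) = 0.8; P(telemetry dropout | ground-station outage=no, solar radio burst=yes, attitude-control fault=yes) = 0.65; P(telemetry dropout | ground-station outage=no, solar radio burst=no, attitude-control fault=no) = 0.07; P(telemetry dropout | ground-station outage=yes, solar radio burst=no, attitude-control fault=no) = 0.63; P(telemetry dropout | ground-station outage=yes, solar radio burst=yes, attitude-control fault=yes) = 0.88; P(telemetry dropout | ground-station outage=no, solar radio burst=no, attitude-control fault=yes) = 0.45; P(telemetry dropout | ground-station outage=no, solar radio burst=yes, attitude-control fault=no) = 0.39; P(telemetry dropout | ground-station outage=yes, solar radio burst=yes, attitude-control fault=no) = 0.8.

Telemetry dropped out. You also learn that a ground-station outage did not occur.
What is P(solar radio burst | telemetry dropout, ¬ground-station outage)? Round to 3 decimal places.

Weight on solar radio burst=true, given the evidence: 0.022464 + 0.014560 = 0.037024
Denominator P(telemetry dropout | ¬ground-station outage): 0.07·0.92·0.72 + 0.45·0.92·0.28 + 0.39·0.08·0.72 + 0.65·0.08·0.28 = 0.199312
P(solar radio burst | telemetry dropout, ¬ground-station outage) = 0.037024/0.199312 ≈ 0.186

P(solar radio burst | telemetry dropout, ¬ground-station outage) ≈ 0.186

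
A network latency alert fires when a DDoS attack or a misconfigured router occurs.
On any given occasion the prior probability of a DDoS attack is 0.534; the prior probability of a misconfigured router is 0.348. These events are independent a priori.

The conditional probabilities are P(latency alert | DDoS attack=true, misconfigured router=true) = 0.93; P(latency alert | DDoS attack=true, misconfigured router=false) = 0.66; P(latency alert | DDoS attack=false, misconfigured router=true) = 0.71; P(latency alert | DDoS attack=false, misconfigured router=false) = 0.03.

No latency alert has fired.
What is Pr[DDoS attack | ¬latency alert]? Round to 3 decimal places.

Weight on DDoS attack=true, given the evidence: 0.118377 + 0.013008 = 0.131385
The normalizing constant is 0.97*0.466*0.652 + 0.29*0.466*0.348 + 0.34*0.534*0.652 + 0.07*0.534*0.348 = 0.473131
Posterior = 0.131385 / 0.473131 ≈ 0.278

Pr[DDoS attack | ¬latency alert] ≈ 0.278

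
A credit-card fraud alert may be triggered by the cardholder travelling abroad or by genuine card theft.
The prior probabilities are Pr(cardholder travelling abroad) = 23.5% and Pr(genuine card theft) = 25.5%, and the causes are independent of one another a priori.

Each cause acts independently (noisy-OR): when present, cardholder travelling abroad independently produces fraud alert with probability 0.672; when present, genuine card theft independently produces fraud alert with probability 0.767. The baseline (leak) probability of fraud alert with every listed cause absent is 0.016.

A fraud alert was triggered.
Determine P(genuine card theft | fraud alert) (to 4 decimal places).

Under noisy-OR, P(fraud alert | causes) = 1 − (1−0.016)·∏(1−qᵢ) over the active causes.
For the numerator, keep only genuine card theft=true terms: 0.150350 + 0.055419 = 0.205769
Denominator P(fraud alert): 0.016×0.765×0.745 + 0.770728×0.765×0.255 + 0.677248×0.235×0.745 + 0.924799×0.235×0.255 = 0.333457
Posterior = 0.205769 / 0.333457 ≈ 0.6171

P(genuine card theft | fraud alert) ≈ 0.6171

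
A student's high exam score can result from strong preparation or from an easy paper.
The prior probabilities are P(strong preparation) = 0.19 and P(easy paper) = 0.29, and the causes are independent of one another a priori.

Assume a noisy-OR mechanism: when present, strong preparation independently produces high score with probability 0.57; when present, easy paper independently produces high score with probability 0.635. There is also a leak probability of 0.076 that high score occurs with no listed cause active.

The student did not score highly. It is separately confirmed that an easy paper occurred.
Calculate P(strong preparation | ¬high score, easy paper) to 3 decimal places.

P(strong preparation | ¬high score, easy paper) ≈ 0.092

Under noisy-OR, P(high score | causes) = 1 − (1−0.076)·∏(1−qᵢ) over the active causes.
Enumerate both values of strong preparation and weight by the priors:
  P(¬high score | easy paper) = 0.33726·0.81 + 0.145022·0.19
        = 0.273181 + 0.027554 = 0.300735
Keeping only the strong preparation-present terms gives 0.027554, so
  P(strong preparation | ¬high score, easy paper) = 0.027554 / 0.300735 ≈ 0.092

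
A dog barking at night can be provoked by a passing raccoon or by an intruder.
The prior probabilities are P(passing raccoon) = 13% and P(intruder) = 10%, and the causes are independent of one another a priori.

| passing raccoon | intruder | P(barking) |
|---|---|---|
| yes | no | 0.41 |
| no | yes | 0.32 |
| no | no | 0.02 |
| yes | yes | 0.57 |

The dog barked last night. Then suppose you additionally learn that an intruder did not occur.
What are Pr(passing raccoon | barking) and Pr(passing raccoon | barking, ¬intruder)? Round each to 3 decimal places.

Enumerate the 4 (passing raccoon, intruder) configurations and weight by the priors:
  P(barking) = 0.02×0.87×0.9 + 0.32×0.87×0.1 + 0.41×0.13×0.9 + 0.57×0.13×0.1
        = 0.015660 + 0.027840 + 0.047970 + 0.007410 = 0.098880
The terms with passing raccoon present sum to 0.055380, so
  P(passing raccoon | barking) = 0.055380 / 0.098880 ≈ 0.560

Now also conditioning on intruder≠true:
Numerator (weight on configurations with passing raccoon): 0.41·0.13 = 0.053300
Normalizer over all consistent configurations: 0.02·0.87 + 0.41·0.13 = 0.070700
P(passing raccoon | barking, ¬intruder) = 0.053300/0.070700 ≈ 0.754

Pr(passing raccoon | barking) ≈ 0.560; Pr(passing raccoon | barking, ¬intruder) ≈ 0.754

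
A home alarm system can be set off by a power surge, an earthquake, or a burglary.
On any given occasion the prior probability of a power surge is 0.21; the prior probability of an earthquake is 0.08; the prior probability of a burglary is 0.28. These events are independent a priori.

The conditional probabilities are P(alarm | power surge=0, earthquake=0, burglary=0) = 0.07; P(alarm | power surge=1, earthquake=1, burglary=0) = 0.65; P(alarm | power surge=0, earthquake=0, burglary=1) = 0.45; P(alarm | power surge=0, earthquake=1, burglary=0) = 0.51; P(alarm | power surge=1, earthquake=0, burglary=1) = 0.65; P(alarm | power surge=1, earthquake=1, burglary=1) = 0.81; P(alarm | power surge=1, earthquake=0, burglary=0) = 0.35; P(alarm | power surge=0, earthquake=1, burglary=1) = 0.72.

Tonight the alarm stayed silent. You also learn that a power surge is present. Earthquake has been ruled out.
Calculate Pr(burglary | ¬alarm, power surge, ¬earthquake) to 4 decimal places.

P(¬alarm | power surge, ¬earthquake) = 0.65×0.72 + 0.35×0.28 = 0.468000 + 0.098000 = 0.566000
The burglary-present share is 0.35×0.28 = 0.098000.
Hence the posterior is 0.098000/0.566000 ≈ 0.1731.

Pr(burglary | ¬alarm, power surge, ¬earthquake) ≈ 0.1731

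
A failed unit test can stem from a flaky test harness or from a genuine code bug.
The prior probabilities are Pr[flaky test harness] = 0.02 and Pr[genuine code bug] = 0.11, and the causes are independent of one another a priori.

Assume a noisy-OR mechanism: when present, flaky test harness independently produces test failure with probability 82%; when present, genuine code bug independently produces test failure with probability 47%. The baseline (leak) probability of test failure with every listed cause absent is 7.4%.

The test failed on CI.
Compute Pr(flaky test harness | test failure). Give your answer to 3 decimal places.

Pr(flaky test harness | test failure) ≈ 0.124

Under noisy-OR, P(test failure | causes) = 1 − (1−0.074)·∏(1−qᵢ) over the active causes.
For the numerator, keep only flaky test harness=true terms: 0.014833 + 0.002006 = 0.016839
Normalizer over all consistent configurations: 0.074×0.98×0.89 + 0.50922×0.98×0.11 + 0.83332×0.02×0.89 + 0.91166×0.02×0.11 = 0.136276
Posterior = 0.016839 / 0.136276 ≈ 0.124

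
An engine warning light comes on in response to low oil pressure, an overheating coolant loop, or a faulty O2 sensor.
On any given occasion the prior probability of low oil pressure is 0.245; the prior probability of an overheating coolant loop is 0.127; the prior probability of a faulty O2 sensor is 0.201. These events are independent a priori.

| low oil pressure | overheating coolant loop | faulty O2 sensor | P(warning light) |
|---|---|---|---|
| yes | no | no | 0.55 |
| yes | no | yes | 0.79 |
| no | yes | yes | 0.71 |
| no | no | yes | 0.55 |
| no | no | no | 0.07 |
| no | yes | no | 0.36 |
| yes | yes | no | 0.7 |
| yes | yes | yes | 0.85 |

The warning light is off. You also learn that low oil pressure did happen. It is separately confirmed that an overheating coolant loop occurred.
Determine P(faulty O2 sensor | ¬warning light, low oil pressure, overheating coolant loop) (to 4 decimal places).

P(faulty O2 sensor | ¬warning light, low oil pressure, overheating coolant loop) ≈ 0.1117

For the numerator, keep only faulty O2 sensor=true terms: 0.15*0.201 = 0.030150
Normalizer over all consistent configurations: 0.3*0.799 + 0.15*0.201 = 0.269850
Posterior = 0.030150 / 0.269850 ≈ 0.1117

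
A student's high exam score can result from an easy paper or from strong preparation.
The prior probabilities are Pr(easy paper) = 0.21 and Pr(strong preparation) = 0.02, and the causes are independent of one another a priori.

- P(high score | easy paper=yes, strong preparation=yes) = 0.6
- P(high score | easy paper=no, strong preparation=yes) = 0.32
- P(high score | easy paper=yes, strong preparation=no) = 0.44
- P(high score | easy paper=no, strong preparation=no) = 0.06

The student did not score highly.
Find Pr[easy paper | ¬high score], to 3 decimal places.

P(¬high score) = 0.94×0.79×0.98 + 0.68×0.79×0.02 + 0.56×0.21×0.98 + 0.4×0.21×0.02 = 0.727748 + 0.010744 + 0.115248 + 0.001680 = 0.855420
Restricting to configurations with easy paper present: 0.115248 + 0.001680 = 0.116928.
So P(easy paper | ¬high score) = 0.116928/0.855420 ≈ 0.137.

Pr[easy paper | ¬high score] ≈ 0.137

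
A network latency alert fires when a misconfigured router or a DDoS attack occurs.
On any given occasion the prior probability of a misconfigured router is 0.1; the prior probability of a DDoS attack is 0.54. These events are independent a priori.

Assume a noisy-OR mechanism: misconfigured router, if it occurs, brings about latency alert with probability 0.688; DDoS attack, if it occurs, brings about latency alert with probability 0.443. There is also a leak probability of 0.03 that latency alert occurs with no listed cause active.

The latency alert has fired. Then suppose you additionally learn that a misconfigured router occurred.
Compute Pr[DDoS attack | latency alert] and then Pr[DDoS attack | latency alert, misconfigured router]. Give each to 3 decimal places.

Pr[DDoS attack | latency alert] ≈ 0.858; Pr[DDoS attack | latency alert, misconfigured router] ≈ 0.583

Under noisy-OR, P(latency alert | causes) = 1 − (1−0.03)·∏(1−qᵢ) over the active causes.
P(latency alert) = 0.03×0.9×0.46 + 0.45971×0.9×0.54 + 0.69736×0.1×0.46 + 0.83143×0.1×0.54 = 0.012420 + 0.223419 + 0.032079 + 0.044897 = 0.312815
The DDoS attack-present share is 0.223419 + 0.044897 = 0.268316.
P(DDoS attack | latency alert) = 0.268316 / 0.312815 ≈ 0.858

Now also conditioning on misconfigured router=true:
By total probability over both values of DDoS attack:
  P(latency alert | misconfigured router) = 0.69736×0.46 + 0.83143×0.54
        = 0.320786 + 0.448972 = 0.769758
Configurations with DDoS attack contribute 0.448972, so
  P(DDoS attack | latency alert, misconfigured router) = 0.448972 / 0.769758 ≈ 0.583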